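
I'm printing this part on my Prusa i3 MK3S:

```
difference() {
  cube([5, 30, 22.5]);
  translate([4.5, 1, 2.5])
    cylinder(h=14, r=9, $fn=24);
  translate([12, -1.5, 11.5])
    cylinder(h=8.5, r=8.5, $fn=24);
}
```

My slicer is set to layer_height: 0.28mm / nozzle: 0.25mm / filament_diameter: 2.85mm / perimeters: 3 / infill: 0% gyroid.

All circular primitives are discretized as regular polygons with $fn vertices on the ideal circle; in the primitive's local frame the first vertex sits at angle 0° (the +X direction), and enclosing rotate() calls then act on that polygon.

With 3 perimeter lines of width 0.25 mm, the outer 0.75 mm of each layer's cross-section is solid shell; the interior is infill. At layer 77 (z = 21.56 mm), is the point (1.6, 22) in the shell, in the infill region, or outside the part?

At z = 21.56 mm: the cube (footprint 5×30) is included at this height; the cylinder at (4.5, 1) is absent (z outside [2.5, 16.5]); the cylinder at (12, -1.5) is not intersected at this z (z outside [11.5, 20]); Subtracting the remaining from the first: none of the subtracted shapes is present at this height, so the 5×30 cube is unchanged — 1 connected region. Overall, the cross-section is a single solid region. The nearest boundary edge runs (0.00, 30.00)→(0.00, 0.00); distance from the point to it = 1.60 mm. The point is inside the cross-section and 1.60 mm from the nearest boundary — more than the 0.75 mm shell width (3 × 0.25), so it's in the infill interior.

infill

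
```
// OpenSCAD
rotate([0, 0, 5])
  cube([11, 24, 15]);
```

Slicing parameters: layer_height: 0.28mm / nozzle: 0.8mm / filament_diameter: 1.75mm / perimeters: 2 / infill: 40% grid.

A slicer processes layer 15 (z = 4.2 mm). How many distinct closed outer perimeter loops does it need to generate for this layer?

At z = 4.2 mm: the 11×24 cube contributes its full rectangle; (rotated 5° about Z; rotation is an isometry so areas/perimeters/island counts are preserved). The result has 1 disconnected region.

1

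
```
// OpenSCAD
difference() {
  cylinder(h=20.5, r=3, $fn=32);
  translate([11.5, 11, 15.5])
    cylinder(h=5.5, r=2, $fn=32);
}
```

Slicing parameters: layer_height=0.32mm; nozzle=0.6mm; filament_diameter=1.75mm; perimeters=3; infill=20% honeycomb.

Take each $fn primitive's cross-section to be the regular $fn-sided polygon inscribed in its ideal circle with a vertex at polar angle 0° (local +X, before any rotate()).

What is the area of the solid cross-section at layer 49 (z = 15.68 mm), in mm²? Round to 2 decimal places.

At z = 15.68 mm: the r=3 cylinder gives a regular 32-gon of circumradius 3 (constant along its height) (area = (32/2)·3.000²·sin(360°/32) = 28.09 mm²); the r=2 cylinder at (11.5, 11) gives a regular 32-gon of circumradius 2 (constant along its height) (area = (32/2)·2.000²·sin(360°/32) = 12.49 mm²); Subtracting the remaining from the first: starting from the r=3 cylinder (28.09 mm²), the r=2 cylinder at (11.5, 11) misses the remaining region (no effect) — area = 28.09 mm². Overall, the cross-section is a single solid region. Net area = 28.09 mm².

28.09 mm²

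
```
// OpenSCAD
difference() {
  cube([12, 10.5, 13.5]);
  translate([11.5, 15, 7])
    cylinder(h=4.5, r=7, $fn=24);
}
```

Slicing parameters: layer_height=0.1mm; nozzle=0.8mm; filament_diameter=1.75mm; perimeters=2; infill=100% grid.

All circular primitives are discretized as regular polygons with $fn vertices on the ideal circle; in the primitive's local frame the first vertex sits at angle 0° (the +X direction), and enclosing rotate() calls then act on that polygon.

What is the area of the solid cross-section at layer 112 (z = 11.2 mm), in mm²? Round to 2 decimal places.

115.69 mm²

At z = 11.2 mm: the cube (footprint 12×10.5) is included at this height (area 126.00 mm²); the r=7 cylinder at (11.5, 15) gives a regular 24-gon of circumradius 7 (constant along its height) (area = (24/2)·7.000²·sin(360°/24) = 152.19 mm²); After the difference (first − rest): starting from the 12×10.5 cube (126.00 mm²), the r=7 cylinder at (11.5, 15) partially overlaps it — only the 10.31 mm² overlap (of its 152.19 mm²) is removed, clipping the outline — area = 115.69 mm². Overall, the cross-section is a single solid region. Net area = 115.69 mm².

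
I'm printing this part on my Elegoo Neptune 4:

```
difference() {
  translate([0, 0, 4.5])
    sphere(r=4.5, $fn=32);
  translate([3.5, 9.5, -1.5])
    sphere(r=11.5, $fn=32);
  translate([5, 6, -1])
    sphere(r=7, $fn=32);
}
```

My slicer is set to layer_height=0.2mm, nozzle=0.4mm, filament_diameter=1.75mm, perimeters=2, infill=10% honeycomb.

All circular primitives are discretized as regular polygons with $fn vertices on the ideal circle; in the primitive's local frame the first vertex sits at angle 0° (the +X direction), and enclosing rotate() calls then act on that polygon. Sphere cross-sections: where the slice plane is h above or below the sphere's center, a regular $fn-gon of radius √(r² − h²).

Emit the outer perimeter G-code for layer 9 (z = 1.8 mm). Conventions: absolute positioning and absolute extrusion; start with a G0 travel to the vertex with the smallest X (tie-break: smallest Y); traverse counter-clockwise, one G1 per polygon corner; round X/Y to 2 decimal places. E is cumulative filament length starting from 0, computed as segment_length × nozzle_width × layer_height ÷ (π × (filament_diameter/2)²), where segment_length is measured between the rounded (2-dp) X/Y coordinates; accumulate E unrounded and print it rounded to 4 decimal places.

G0 X-3.60 Y0.00 Z1.80
G1 X-3.53 Y-0.70 E0.0234
G1 X-3.33 Y-1.38 E0.0470
G1 X-2.99 Y-2.00 E0.0705
G1 X-2.55 Y-2.55 E0.0939
G1 X-2.00 Y-2.99 E0.1173
G1 X-1.38 Y-3.33 E0.1409
G1 X-0.70 Y-3.53 E0.1644
G1 X0.00 Y-3.60 E0.1878
G1 X0.70 Y-3.53 E0.2112
G1 X1.38 Y-3.33 E0.2348
G1 X2.00 Y-2.99 E0.2583
G1 X2.55 Y-2.55 E0.2818
G1 X2.99 Y-2.00 E0.3052
G1 X3.26 Y-1.49 E0.3244
G1 X1.35 Y-1.30 E0.3882
G1 X-0.72 Y-0.68 E0.4601
G1 X-2.62 Y0.34 E0.5318
G1 X-3.44 Y1.01 E0.5670
G1 X-3.53 Y0.70 E0.5778
G1 X-3.60 Y0.00 E0.6012

At z = 1.8 mm: the sphere: section is a regular 32-gon, circumradius = √(r²−h²) = √(4.5²−2.7²) = 3.600; the r=11.5 sphere at (3.5, 9.5) slices to a regular 32-gon of circumradius 11.016 (√(r²−h²) with h=3.3 from center); the sphere at (5, 6): section is a regular 32-gon, circumradius = √(r²−h²) = √(7²−2.8²) = 6.416; After the difference (first − rest): starting from the r=4.5 sphere, the r=11.5 sphere at (3.5, 9.5) partially overlaps it — only the 24.94 mm² overlap (of its 378.82 mm²) is removed, clipping the outline; the r=7 sphere at (5, 6) misses the remaining region (no effect) — 1 connected region. The outline is a single polygon with 20 vertices. Extrusion per mm of travel: 0.4 × 0.2 / (π × 0.875²) = 0.033260. Accumulating E over each segment gives final E = 0.6012.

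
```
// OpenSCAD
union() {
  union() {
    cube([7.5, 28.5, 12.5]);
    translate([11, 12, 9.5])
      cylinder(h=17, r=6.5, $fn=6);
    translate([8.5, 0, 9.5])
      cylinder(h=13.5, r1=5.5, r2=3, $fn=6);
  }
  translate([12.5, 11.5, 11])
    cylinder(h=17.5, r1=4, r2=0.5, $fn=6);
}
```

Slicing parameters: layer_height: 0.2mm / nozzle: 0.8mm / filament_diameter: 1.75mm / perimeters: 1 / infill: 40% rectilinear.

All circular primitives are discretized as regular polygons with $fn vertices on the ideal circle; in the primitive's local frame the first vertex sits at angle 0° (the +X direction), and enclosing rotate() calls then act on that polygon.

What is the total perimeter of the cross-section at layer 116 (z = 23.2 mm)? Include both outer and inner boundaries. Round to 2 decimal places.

39.00 mm

At z = 23.2 mm: the cube does not reach this height (z outside [0, 12.5]); the r=6.5 cylinder at (11, 12) contributes a regular 6-gon of circumradius 6.5 (perimeter = 2·6·6.500·sin(180°/6) = 39.00 mm); the cone at (8.5, 0) is absent (z outside [9.5, 23]); Merging all regions: only the r=6.5 cylinder at (11, 12) is present, so the union is just that shape — boundary = 39.00 mm; the cone at (12.5, 11.5): at t=0.697 of its height the radius interpolates to r₁+(r₂−r₁)t = 1.560, giving a regular 6-gon of that circumradius (perimeter = 2·6·1.560·sin(180°/6) = 9.36 mm); Taking the union: the cone at (12.5, 11.5) lies entirely inside the result so far, so the union is just the result so far — boundary = 39.00 mm. Overall, the cross-section is a single solid region. Total boundary length (outer) = 39.00 mm.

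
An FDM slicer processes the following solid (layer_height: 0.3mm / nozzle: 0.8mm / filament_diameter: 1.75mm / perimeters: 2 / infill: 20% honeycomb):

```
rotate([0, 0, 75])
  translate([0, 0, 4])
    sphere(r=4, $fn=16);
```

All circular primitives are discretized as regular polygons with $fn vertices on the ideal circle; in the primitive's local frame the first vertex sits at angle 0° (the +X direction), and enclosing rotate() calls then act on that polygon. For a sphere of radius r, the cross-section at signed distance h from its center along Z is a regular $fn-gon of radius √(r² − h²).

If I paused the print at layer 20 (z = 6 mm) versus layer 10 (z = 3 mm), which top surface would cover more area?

Layer 20 (z = 6): the r=4 sphere contributes a regular 16-gon of circumradius √(4²−2²) = 3.464 (area = (16/2)·3.464²·sin(360°/16) = 36.74 mm²); (rotated 75° about Z; rotation is an isometry so areas/perimeters/island counts are preserved). So its area = 36.74 mm². Layer 10 (z = 3): the sphere: section is a regular 16-gon, circumradius = √(r²−h²) = √(4²−1²) = 3.873 (area = (16/2)·3.873²·sin(360°/16) = 45.92 mm²); (rotated 75° about Z; rotation is an isometry so areas/perimeters/island counts are preserved). So its area = 45.92 mm². Layer 10 is larger (45.92 vs 36.74 mm²).

layer 10 (z = 3 mm)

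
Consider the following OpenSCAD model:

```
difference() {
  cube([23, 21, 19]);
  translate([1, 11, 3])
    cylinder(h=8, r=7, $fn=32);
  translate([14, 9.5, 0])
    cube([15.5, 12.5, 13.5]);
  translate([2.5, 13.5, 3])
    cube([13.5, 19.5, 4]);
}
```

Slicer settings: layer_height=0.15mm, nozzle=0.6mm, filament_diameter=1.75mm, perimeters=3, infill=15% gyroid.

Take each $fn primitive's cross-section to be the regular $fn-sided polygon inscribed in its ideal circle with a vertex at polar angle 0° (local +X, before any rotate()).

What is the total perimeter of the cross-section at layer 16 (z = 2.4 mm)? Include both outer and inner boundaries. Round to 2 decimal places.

At z = 2.4 mm: the cube (footprint 23×21) is included at this height (perimeter 88.00 mm); the cylinder at (1, 11) is not intersected at this z (z outside [3, 11]); the cube at (14, 9.5) is present — its section is the full 15.5×12.5 rectangle (perimeter 56.00 mm); the cube at (2.5, 13.5) is absent (z outside [3, 7]); After the difference (first − rest): starting from the 23×21 cube, the 15.5×12.5 cube at (14, 9.5) partially overlaps it — only the 103.50 mm² overlap (of its 193.75 mm²) is removed, clipping the outline — boundary = 88.00 mm. Overall, the cross-section is a single solid region. Total boundary length (outer) = 88.00 mm.

88.00 mm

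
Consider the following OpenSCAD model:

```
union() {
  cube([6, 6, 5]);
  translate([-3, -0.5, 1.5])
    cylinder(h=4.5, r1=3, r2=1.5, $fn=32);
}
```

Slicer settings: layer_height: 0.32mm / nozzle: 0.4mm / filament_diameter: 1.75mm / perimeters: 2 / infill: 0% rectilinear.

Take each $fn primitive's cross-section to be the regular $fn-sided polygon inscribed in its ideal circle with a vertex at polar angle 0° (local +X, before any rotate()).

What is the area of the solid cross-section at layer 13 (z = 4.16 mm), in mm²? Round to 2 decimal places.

49.94 mm²

At z = 4.16 mm: the cube is present — its section is the full 6×6 rectangle (area 36.00 mm²); the cone at (-3, -0.5): at t=0.591 of its height the radius interpolates to r₁+(r₂−r₁)t = 2.113, giving a regular 32-gon of that circumradius (area = (32/2)·2.113²·sin(360°/32) = 13.94 mm²); Taking the union: the 2 present regions are separate (no shared area or edge), so areas and boundary lengths simply add and each stays a separate island — area = 49.94 mm². Overall, the cross-section has 2 separate islands. Net area = 49.94 mm².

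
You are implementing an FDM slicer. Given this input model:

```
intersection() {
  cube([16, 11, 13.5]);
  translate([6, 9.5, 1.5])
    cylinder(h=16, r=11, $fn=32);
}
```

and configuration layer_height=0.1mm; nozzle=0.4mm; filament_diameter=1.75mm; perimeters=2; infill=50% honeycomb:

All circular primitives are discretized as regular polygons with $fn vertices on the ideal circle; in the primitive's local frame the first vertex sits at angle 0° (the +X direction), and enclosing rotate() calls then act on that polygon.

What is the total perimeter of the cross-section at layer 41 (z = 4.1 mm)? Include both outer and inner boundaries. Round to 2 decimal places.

At z = 4.1 mm: the cube is present — its section is the full 16×11 rectangle (perimeter 54.00 mm); the r=11 cylinder at (6, 9.5) contributes a regular 32-gon of circumradius 11 (perimeter = 2·32·11.000·sin(180°/32) = 69.00 mm); Keeping only the common overlap: the r=11 cylinder at (6, 9.5) partially overlaps the 16×11 cube; clipping to the common part keeps 167.00 mm² — boundary = 51.12 mm. Overall, the cross-section is a single solid region. Total boundary length (outer) = 51.12 mm.

51.12 mm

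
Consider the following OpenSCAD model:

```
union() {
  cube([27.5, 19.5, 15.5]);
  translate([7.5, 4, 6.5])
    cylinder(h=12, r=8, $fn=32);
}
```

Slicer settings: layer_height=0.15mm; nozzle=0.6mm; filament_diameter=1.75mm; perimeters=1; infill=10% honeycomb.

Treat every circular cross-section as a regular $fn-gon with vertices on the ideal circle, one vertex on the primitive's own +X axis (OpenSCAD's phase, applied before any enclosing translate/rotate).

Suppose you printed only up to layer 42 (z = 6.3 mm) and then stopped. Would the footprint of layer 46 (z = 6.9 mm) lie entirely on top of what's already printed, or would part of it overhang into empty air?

part overhangs

Compare the two slices. At z = 6.3: the cube is present — its section is the full 27.5×19.5 rectangle (area 536.25 mm²); the cylinder at (7.5, 4) is not intersected at this z (z outside [6.5, 18.5]); Taking the union: only the 27.5×19.5 cube is present, so the union is just that shape — area = 536.25 mm². At z = 6.9: the cube (footprint 27.5×19.5) is included at this height (area 536.25 mm²); the cylinder at (7.5, 4): section is a regular 32-gon, circumradius r=8 (area = (32/2)·8.000²·sin(360°/32) = 199.77 mm²); Merging all regions: the regions partially overlap — summed areas 736.02 mm² minus the doubly-counted overlap 159.17 mm² gives 576.85 mm² — area = 576.85 mm². Checking containment: at z = 6.9 the cross-section extends beyond the z = 6.3 cross-section by about 40.60 mm².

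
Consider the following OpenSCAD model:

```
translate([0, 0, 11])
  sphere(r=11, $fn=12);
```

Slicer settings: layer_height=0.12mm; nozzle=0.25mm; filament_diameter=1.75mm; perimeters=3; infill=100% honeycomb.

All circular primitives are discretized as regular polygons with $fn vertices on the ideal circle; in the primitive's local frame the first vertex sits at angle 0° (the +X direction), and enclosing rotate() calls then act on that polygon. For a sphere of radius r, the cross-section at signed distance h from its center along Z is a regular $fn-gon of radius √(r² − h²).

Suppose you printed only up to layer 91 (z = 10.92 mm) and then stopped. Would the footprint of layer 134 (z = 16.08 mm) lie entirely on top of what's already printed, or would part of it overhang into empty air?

entirely on top

Compare the two slices. At z = 10.92: the r=11 sphere contributes a regular 12-gon of circumradius √(11²−0.08²) = 11.000 (area = (12/2)·11.000²·sin(360°/12) = 362.98 mm²). At z = 16.08: the sphere: section is a regular 12-gon, circumradius = √(r²−h²) = √(11²−5.08²) = 9.757 (area = (12/2)·9.757²·sin(360°/12) = 285.58 mm²). Checking containment: the cross-section at z = 16.08 is a subset of the cross-section at z = 10.92.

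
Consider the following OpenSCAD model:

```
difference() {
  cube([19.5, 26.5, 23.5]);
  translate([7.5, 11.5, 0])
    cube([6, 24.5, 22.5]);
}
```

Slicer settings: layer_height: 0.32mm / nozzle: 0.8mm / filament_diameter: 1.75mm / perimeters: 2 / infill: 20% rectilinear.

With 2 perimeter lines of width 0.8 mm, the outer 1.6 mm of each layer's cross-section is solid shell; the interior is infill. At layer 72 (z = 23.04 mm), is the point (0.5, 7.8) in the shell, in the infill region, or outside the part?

At z = 23.04 mm: the 19.5×26.5 cube contributes its full rectangle; the cube at (7.5, 11.5) is not intersected at this z (z outside [0, 22.5]); Subtracting the remaining from the first: none of the subtracted shapes is present at this height, so the 19.5×26.5 cube is unchanged — 1 connected region. Overall, the cross-section is a single solid region. The nearest boundary edge runs (0.00, 26.50)→(0.00, 0.00); distance from the point to it = 0.50 mm. The point is inside the cross-section, 0.50 mm from the nearest boundary — within the 1.6 mm shell band (2 × 0.8).

shell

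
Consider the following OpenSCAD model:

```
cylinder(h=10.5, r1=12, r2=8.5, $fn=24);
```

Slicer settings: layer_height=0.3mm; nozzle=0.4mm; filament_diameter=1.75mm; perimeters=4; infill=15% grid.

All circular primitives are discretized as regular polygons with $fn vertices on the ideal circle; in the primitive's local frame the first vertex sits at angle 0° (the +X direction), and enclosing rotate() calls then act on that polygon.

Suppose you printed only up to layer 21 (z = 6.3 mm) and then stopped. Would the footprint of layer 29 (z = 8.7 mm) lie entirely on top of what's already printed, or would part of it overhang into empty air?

entirely on top

Compare the two slices. At z = 6.3: the cone (r1=12→r2=8.5) has section circumradius 9.900 here — a regular 24-gon (area = (24/2)·9.900²·sin(360°/24) = 304.40 mm²). At z = 8.7: the cone: at t=0.829 of its height the radius interpolates to r₁+(r₂−r₁)t = 9.100, giving a regular 24-gon of that circumradius (area = (24/2)·9.100²·sin(360°/24) = 257.19 mm²). Checking containment: the cross-section at z = 8.7 is a subset of the cross-section at z = 6.3.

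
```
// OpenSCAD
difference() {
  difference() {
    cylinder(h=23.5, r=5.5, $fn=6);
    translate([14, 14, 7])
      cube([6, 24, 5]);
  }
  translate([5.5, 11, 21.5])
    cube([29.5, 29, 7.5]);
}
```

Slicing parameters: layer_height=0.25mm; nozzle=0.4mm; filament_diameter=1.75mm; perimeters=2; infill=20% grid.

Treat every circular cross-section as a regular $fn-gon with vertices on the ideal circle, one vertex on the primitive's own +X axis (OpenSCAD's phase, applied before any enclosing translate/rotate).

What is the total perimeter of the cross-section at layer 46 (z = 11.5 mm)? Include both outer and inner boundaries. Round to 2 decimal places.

33.00 mm

At z = 11.5 mm: the r=5.5 cylinder contributes a regular 6-gon of circumradius 5.5 (perimeter = 2·6·5.500·sin(180°/6) = 33.00 mm); the cube at (14, 14) (footprint 6×24) is included at this height (perimeter 60.00 mm); Subtracting the remaining from the first: starting from the r=5.5 cylinder, the 6×24 cube at (14, 14) misses the remaining region (no effect) — boundary = 33.00 mm; the cube at (5.5, 11) does not reach this height (z outside [21.5, 29]); Subtracting the remaining from the first: none of the subtracted shapes is present at this height, so that combined region is unchanged — boundary = 33.00 mm. Overall, the cross-section is a single solid region. Total boundary length (outer) = 33.00 mm.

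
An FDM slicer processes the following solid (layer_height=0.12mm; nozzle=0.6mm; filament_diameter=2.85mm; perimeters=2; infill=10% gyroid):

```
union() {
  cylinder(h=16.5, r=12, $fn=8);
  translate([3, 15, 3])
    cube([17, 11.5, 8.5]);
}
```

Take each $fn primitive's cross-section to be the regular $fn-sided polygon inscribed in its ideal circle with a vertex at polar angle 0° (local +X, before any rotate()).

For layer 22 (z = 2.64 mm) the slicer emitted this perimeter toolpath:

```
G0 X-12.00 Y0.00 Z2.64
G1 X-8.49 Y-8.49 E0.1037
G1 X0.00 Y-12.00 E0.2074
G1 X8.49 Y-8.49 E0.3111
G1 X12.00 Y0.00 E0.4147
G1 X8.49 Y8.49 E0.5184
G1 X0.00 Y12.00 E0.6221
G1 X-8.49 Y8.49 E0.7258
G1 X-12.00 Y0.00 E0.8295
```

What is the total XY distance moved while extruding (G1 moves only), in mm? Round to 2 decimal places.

Sum the Euclidean lengths of each G1 segment: total = 73.50 mm.

73.50 mm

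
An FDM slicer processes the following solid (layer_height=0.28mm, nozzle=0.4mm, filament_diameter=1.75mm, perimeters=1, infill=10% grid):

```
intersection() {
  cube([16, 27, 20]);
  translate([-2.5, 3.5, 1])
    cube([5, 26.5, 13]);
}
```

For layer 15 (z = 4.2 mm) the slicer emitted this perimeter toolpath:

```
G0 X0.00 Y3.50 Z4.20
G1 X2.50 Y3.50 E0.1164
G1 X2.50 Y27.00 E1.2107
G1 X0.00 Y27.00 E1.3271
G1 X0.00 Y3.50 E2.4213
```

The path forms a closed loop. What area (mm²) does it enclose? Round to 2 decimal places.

58.75 mm²

Apply the shoelace formula to the sequence of (X, Y) vertices; enclosed area = 58.75 mm².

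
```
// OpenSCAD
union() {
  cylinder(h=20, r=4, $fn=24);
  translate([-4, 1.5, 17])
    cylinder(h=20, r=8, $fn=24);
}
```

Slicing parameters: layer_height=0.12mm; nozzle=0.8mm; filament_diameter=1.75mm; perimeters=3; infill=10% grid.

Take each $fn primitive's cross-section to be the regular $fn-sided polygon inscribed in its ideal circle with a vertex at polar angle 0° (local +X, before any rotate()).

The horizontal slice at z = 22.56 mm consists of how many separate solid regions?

At z = 22.56 mm: the cylinder is not intersected at this z (z outside [0, 20]); the r=8 cylinder at (-4, 1.5) gives a regular 24-gon of circumradius 8 (constant along its height); Taking the union: only the r=8 cylinder at (-4, 1.5) is present, so the union is just that shape — 1 connected region. The result has 1 disconnected region.

1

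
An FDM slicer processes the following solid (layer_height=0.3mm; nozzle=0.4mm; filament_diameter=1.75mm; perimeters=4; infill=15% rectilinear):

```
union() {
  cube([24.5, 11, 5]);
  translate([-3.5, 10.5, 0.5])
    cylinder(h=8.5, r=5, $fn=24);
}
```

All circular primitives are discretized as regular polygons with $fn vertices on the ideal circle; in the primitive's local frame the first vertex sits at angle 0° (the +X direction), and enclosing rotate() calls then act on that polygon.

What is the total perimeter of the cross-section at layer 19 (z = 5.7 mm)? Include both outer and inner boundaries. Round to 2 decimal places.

At z = 5.7 mm: the cube is not intersected at this z (z outside [0, 5]); the r=5 cylinder at (-3.5, 10.5) contributes a regular 24-gon of circumradius 5 (perimeter = 2·24·5.000·sin(180°/24) = 31.33 mm); Combining (union): only the r=5 cylinder at (-3.5, 10.5) is present, so the union is just that shape — boundary = 31.33 mm. Overall, the cross-section is a single solid region. Total boundary length (outer) = 31.33 mm.

31.33 mm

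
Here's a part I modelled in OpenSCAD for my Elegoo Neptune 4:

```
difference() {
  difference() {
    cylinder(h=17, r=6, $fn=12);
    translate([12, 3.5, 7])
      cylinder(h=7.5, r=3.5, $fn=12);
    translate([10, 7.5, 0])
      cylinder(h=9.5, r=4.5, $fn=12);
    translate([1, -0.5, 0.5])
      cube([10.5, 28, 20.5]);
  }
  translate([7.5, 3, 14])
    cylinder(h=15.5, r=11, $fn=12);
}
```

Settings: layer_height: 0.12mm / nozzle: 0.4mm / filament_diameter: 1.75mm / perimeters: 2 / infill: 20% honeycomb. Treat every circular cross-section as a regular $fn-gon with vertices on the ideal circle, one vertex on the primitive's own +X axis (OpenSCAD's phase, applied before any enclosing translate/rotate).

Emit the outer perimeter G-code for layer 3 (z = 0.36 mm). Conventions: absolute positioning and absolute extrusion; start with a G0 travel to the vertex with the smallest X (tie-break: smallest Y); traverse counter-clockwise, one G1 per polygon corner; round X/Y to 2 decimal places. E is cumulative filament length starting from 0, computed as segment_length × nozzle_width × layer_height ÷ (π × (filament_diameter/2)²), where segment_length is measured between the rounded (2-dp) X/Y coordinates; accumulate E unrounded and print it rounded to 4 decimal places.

At z = 0.36 mm: the r=6 cylinder contributes a regular 12-gon of circumradius 6; the cylinder at (12, 3.5) is absent (z outside [7, 14.5]); the r=4.5 cylinder at (10, 7.5) contributes a regular 12-gon of circumradius 4.5; the cube at (1, -0.5) does not reach this height (z outside [0.5, 21]); Taking the first minus the rest: starting from the r=6 cylinder, the r=4.5 cylinder at (10, 7.5) misses the remaining region (no effect) — 1 connected region; the cylinder at (7.5, 3) is absent (z outside [14, 29.5]); Taking the first minus the rest: none of the subtracted shapes is present at this height, so that combined region is unchanged — 1 connected region. The outline is a single polygon with 12 vertices. Extrusion per mm of travel: 0.4 × 0.12 / (π × 0.875²) = 0.019956. Accumulating E over each segment gives final E = 0.7440.

G0 X-6.00 Y0.00 Z0.36
G1 X-5.20 Y-3.00 E0.0620
G1 X-3.00 Y-5.20 E0.1240
G1 X0.00 Y-6.00 E0.1860
G1 X3.00 Y-5.20 E0.2480
G1 X5.20 Y-3.00 E0.3101
G1 X6.00 Y0.00 E0.3720
G1 X5.20 Y3.00 E0.4340
G1 X3.00 Y5.20 E0.4961
G1 X0.00 Y6.00 E0.5580
G1 X-3.00 Y5.20 E0.6200
G1 X-5.20 Y3.00 E0.6821
G1 X-6.00 Y0.00 E0.7440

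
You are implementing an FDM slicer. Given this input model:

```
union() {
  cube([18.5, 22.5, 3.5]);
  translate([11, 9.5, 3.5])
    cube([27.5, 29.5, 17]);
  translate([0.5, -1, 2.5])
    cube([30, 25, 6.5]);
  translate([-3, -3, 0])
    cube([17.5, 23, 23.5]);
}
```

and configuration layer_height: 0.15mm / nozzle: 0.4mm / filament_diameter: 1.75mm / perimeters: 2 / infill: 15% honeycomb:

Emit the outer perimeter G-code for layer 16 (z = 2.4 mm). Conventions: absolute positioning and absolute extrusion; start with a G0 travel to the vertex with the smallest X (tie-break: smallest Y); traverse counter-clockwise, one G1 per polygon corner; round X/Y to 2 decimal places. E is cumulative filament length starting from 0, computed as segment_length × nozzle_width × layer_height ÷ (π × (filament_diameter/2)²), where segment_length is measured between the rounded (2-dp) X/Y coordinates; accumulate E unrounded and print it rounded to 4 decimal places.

G0 X-3.00 Y-3.00 Z2.40
G1 X14.50 Y-3.00 E0.4365
G1 X14.50 Y0.00 E0.5114
G1 X18.50 Y0.00 E0.6112
G1 X18.50 Y22.50 E1.1724
G1 X0.00 Y22.50 E1.6339
G1 X0.00 Y20.00 E1.6963
G1 X-3.00 Y20.00 E1.7711
G1 X-3.00 Y-3.00 E2.3448

At z = 2.4 mm: the cube is present — its section is the full 18.5×22.5 rectangle; the cube at (11, 9.5) is absent (z outside [3.5, 20.5]); the cube at (0.5, -1) is not intersected at this z (z outside [2.5, 9]); the cube at (-3, -3) is present — its section is the full 17.5×23 rectangle; Combining (union): the regions partially overlap (shared area 290.00 mm²), so overlapping operands fuse into one piece — 1 connected region. The outline is a single polygon with 8 vertices. Extrusion per mm of travel: 0.4 × 0.15 / (π × 0.875²) = 0.024945. Accumulating E over each segment gives final E = 2.3448.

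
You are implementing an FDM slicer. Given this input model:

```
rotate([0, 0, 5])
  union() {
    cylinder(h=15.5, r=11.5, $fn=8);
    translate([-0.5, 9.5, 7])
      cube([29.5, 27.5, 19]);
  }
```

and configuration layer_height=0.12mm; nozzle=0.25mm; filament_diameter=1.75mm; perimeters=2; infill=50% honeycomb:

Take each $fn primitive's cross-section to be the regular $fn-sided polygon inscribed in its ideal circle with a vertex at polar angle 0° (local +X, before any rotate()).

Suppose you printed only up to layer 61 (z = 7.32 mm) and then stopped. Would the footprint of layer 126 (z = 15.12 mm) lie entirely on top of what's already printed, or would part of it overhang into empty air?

Compare the two slices. At z = 7.32: the cylinder: section is a regular 8-gon, circumradius r=11.5 (area = (8/2)·11.500²·sin(360°/8) = 374.06 mm²); the 29.5×27.5 cube at (-0.5, 9.5) contributes its full rectangle (area 811.25 mm²); Combining (union): the regions partially overlap — summed areas 1185.31 mm² minus the doubly-counted overlap 5.78 mm² gives 1179.53 mm² — area = 1179.53 mm²; (rotated 5° about Z; rotation is an isometry so areas/perimeters/island counts are preserved). At z = 15.12: the r=11.5 cylinder gives a regular 8-gon of circumradius 11.5 (constant along its height) (area = (8/2)·11.500²·sin(360°/8) = 374.06 mm²); the 29.5×27.5 cube at (-0.5, 9.5) contributes its full rectangle (area 811.25 mm²); Merging all regions: the regions partially overlap — summed areas 1185.31 mm² minus the doubly-counted overlap 5.78 mm² gives 1179.53 mm² — area = 1179.53 mm²; (rotated 5° about Z; rotation is an isometry so areas/perimeters/island counts are preserved). Checking containment: the cross-section at z = 15.12 is a subset of the cross-section at z = 7.32.

entirely on top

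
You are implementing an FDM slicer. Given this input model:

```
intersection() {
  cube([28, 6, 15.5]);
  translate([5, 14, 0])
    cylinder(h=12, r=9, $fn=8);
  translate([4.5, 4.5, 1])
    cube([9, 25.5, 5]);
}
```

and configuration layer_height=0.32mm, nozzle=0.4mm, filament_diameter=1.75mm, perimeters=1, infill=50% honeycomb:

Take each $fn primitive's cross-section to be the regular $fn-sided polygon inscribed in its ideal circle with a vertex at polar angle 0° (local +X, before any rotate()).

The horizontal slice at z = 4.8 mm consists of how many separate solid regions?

1

At z = 4.8 mm: the 28×6 cube contributes its full rectangle; the r=9 cylinder at (5, 14) gives a regular 8-gon of circumradius 9 (constant along its height); the cube at (4.5, 4.5) is present — its section is the full 9×25.5 rectangle; After intersecting: the r=9 cylinder at (5, 14) partially overlaps the 28×6 cube; clipping to the common part keeps 2.41 mm²; the 9×25.5 cube at (4.5, 4.5) partially overlaps the running intersection; clipping to the common part keeps 1.66 mm² — 1 connected region. The result has 1 disconnected region.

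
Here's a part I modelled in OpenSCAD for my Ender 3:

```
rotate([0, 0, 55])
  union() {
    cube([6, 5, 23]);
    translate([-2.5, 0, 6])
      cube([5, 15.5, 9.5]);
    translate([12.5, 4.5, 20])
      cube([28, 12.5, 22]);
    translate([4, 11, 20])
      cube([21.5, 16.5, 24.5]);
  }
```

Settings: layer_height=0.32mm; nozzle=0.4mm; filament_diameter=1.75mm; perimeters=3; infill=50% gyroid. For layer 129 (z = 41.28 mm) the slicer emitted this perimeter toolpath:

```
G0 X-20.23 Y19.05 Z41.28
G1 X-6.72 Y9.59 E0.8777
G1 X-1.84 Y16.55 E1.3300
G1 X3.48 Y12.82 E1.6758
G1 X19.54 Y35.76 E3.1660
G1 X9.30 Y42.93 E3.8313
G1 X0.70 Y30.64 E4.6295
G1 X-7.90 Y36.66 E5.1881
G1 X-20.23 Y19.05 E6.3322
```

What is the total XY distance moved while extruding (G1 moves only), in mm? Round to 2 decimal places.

Sum the Euclidean lengths of each G1 segment: total = 118.99 mm.

118.99 mm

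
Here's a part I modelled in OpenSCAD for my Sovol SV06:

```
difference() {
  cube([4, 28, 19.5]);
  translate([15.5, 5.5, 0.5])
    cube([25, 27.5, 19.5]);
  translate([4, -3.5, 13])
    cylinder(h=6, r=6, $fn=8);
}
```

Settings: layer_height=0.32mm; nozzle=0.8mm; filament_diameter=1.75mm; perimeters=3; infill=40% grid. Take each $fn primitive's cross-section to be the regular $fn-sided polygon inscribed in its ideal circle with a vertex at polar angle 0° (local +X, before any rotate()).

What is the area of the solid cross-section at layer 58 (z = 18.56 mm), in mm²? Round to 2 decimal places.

105.31 mm²

At z = 18.56 mm: the cube is present — its section is the full 4×28 rectangle (area 112.00 mm²); the cube at (15.5, 5.5) is present — its section is the full 25×27.5 rectangle (area 687.50 mm²); the cylinder at (4, -3.5): section is a regular 8-gon, circumradius r=6 (area = (8/2)·6.000²·sin(360°/8) = 101.82 mm²); Taking the first minus the rest: starting from the 4×28 cube (112.00 mm²), the 25×27.5 cube at (15.5, 5.5) misses the remaining region (no effect); the r=6 cylinder at (4, -3.5) partially overlaps it — only the 6.69 mm² overlap (of its 101.82 mm²) is removed, clipping the outline — area = 105.31 mm². Overall, the cross-section is a single solid region. Net area = 105.31 mm².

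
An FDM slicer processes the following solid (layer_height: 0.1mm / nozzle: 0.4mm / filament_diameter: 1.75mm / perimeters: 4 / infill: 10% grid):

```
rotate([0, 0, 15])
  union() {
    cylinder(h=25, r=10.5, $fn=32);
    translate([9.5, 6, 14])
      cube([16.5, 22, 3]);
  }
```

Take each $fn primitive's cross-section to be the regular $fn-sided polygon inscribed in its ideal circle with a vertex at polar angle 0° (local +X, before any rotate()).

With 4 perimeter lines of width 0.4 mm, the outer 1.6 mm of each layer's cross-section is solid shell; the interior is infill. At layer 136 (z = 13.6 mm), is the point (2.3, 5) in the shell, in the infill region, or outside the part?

At z = 13.6 mm: the r=10.5 cylinder gives a regular 32-gon of circumradius 10.5 (constant along its height); the cube at (9.5, 6) is not intersected at this z (z outside [14, 17]); Taking the union: only the r=10.5 cylinder is present, so the union is just that shape — 1 connected region; (rotated 15° about Z; rotation is an isometry so areas/perimeters/island counts are preserved). Overall, the cross-section is a single solid region. Undo the 15° rotation: the query point maps to (3.516, 4.234) in the un-rotated model frame. The nearest boundary edge runs (7.42, 7.42)→(5.83, 8.73); distance from the point to it = 4.95 mm. The point is inside the cross-section and 4.95 mm from the nearest boundary — more than the 1.6 mm shell width (4 × 0.4), so it's in the infill interior.

infill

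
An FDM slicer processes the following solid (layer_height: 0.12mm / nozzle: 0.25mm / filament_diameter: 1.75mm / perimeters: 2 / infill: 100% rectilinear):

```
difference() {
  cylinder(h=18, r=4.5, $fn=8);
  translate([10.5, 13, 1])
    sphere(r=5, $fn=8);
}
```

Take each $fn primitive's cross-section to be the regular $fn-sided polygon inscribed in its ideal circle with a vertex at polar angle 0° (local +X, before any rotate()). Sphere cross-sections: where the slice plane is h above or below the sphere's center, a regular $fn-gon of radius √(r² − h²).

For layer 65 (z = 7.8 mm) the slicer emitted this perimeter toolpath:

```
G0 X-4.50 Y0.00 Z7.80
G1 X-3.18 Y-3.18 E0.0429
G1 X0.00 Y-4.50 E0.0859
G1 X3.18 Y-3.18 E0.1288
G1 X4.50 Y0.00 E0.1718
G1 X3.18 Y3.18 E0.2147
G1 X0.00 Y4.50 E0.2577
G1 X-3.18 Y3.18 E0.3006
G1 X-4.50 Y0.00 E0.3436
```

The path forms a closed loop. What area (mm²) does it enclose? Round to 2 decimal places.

Apply the shoelace formula to the sequence of (X, Y) vertices; enclosed area = 57.24 mm².

57.24 mm²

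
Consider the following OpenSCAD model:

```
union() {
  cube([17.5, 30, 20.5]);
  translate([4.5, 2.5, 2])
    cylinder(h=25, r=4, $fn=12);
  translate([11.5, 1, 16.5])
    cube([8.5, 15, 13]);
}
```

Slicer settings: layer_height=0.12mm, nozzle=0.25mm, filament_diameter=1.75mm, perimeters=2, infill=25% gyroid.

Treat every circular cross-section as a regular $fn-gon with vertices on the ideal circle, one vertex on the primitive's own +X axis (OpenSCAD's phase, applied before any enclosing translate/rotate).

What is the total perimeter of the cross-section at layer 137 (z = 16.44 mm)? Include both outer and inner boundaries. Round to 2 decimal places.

At z = 16.44 mm: the 17.5×30 cube contributes its full rectangle (perimeter 95.00 mm); the r=4 cylinder at (4.5, 2.5) gives a regular 12-gon of circumradius 4 (constant along its height) (perimeter = 2·12·4.000·sin(180°/12) = 24.85 mm); the cube at (11.5, 1) does not reach this height (z outside [16.5, 29.5]); Combining (union): the regions partially overlap (shared area 42.14 mm²), so the edge portions inside another operand are dropped and the merged outline is re-measured after clipping — boundary = 95.94 mm. Overall, the cross-section is a single solid region. Total boundary length (outer) = 95.94 mm.

95.94 mm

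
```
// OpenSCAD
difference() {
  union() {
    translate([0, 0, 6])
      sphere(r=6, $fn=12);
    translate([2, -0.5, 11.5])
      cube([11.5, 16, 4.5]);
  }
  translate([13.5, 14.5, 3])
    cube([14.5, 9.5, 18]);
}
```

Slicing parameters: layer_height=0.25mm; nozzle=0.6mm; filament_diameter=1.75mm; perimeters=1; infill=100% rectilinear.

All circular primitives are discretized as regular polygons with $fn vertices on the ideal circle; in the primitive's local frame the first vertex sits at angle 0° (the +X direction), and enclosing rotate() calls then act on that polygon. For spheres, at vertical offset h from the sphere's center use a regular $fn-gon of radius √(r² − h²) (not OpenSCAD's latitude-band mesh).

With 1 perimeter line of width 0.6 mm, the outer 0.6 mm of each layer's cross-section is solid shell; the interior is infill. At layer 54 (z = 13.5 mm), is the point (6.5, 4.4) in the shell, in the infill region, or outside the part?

At z = 13.5 mm: the sphere does not reach this height (|z−center|=7.500 > r=6); the 11.5×16 cube at (2, -0.5) contributes its full rectangle; Combining (union): only the 11.5×16 cube at (2, -0.5) is present, so the union is just that shape — 1 connected region; the 14.5×9.5 cube at (13.5, 14.5) contributes its full rectangle; After the difference (first − rest): starting from the result so far, the 14.5×9.5 cube at (13.5, 14.5) misses the remaining region (no effect) — 1 connected region. Overall, the cross-section is a single solid region. The nearest boundary edge runs (2.00, -0.50)→(2.00, 15.50); distance from the point to it = 4.50 mm. The point is inside the cross-section and 4.50 mm from the nearest boundary — more than the 0.6 mm shell width (1 × 0.6), so it's in the infill interior.

infill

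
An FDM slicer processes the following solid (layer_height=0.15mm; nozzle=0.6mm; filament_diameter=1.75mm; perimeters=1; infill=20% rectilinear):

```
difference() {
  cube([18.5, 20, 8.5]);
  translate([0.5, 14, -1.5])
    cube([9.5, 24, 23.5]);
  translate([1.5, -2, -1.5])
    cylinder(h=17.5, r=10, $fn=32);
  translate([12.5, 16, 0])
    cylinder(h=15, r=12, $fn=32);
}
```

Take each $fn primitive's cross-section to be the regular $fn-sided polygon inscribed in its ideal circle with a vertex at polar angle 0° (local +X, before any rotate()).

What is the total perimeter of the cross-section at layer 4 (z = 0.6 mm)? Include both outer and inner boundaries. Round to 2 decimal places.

57.94 mm

At z = 0.6 mm: the cube is present — its section is the full 18.5×20 rectangle (perimeter 77.00 mm); the cube at (0.5, 14) (footprint 9.5×24) is included at this height (perimeter 67.00 mm); the r=10 cylinder at (1.5, -2) contributes a regular 32-gon of circumradius 10 (perimeter = 2·32·10.000·sin(180°/32) = 62.73 mm); the r=12 cylinder at (12.5, 16) gives a regular 32-gon of circumradius 12 (constant along its height) (perimeter = 2·32·12.000·sin(180°/32) = 75.28 mm); Taking the first minus the rest: starting from the 18.5×20 cube, the 9.5×24 cube at (0.5, 14) partially overlaps it — only the 57.00 mm² overlap (of its 228.00 mm²) is removed, clipping the outline; the r=10 cylinder at (1.5, -2) partially overlaps it — only the 70.12 mm² overlap (of its 312.14 mm²) is removed, clipping the outline; the r=12 cylinder at (12.5, 16) partially overlaps it — only the 192.86 mm² overlap (of its 449.49 mm²) is removed, clipping the outline — boundary = 57.94 mm. Overall, the cross-section has 2 separate islands. Total boundary length (outer) = 57.94 mm.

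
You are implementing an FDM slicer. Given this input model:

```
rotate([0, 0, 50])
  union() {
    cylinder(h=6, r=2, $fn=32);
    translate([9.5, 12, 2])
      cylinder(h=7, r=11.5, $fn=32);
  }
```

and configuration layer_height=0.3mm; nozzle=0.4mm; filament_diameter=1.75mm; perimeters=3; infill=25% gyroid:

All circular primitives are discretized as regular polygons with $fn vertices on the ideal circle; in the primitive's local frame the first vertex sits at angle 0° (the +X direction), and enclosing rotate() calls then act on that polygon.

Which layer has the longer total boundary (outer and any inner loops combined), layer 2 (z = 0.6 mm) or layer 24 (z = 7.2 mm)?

layer 24 (z = 7.2 mm)

Layer 2 (z = 0.6): the cylinder: section is a regular 32-gon, circumradius r=2 (perimeter = 2·32·2.000·sin(180°/32) = 12.55 mm); the cylinder at (9.5, 12) does not reach this height (z outside [2, 9]); Taking the union: only the r=2 cylinder is present, so the union is just that shape — boundary = 12.55 mm; (rotated 50° about Z; rotation is an isometry so areas/perimeters/island counts are preserved). So its perimeter = 12.55 mm. Layer 24 (z = 7.2): the cylinder is not intersected at this z (z outside [0, 6]); the r=11.5 cylinder at (9.5, 12) contributes a regular 32-gon of circumradius 11.5 (perimeter = 2·32·11.500·sin(180°/32) = 72.14 mm); Taking the union: only the r=11.5 cylinder at (9.5, 12) is present, so the union is just that shape — boundary = 72.14 mm; (whole slice rotated 50° about Z — lengths, areas and connectivity unchanged). So its perimeter = 72.14 mm. Layer 24 is larger (72.14 vs 12.55 mm).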